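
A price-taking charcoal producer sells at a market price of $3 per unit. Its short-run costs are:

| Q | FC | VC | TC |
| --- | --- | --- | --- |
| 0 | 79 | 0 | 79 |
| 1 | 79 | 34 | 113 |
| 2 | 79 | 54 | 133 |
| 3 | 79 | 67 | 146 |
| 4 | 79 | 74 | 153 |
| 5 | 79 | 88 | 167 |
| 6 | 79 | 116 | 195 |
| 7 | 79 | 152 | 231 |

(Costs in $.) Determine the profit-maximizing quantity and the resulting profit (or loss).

Q = 0 (shut down); profit = -$79

Profit at each row (π = 3Q − TC): Q=0: -79; Q=1: -110; Q=2: -127; Q=3: -137; Q=4: -141; Q=5: -152; Q=6: -177; Q=7: -210.
Profit is highest at Q = 0. Equivalently, the lowest AVC in the table is 88/5 ≈ $17.60 at Q = 5, and P = $3 falls below it — price never covers variable cost, so the firm shuts down and loses only its fixed cost.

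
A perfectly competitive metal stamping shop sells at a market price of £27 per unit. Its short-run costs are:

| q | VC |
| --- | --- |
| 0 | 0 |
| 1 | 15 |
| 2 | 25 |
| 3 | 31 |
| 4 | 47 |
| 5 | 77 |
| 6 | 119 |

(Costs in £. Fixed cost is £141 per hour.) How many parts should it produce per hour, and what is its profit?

Compute π = P·q − TC at each output: q=0: -141; q=1: -129; q=2: -112; q=3: -91; q=4: -80; q=5: -83; q=6: -98.
Profit is maximized at q = 4. AVC there is 47/4 = £11.75 ≤ P, so producing beats shutting down (which would give -£141).

q = 4; profit = -£80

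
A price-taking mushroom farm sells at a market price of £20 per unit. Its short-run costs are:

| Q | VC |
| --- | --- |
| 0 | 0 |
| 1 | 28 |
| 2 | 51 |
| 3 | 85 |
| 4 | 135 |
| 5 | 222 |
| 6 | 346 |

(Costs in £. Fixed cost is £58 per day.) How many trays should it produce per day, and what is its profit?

Q = 0 (shut down); profit = -£58

Compute π = P·Q − TC at each output: Q=0: -58; Q=1: -66; Q=2: -69; Q=3: -83; Q=4: -113; Q=5: -180; Q=6: -284.
Profit is highest at Q = 0. Equivalently, the lowest AVC in the table is 51/2 ≈ £25.50 at Q = 2, and P = £20 falls below it — price never covers variable cost, so the firm shuts down and loses only its fixed cost.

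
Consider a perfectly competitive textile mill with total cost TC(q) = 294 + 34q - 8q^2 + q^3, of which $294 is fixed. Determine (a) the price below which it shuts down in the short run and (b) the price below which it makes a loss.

AVC = 34 - 8q + q^2; minimized at q = 4, giving min AVC = $18. That is the shutdown price.
ATC = 294/q + 34 - 8q + q^2. Setting dATC/dq = −294/q^2 − 8 + 2q = 0 gives q = 7 (since 2·7^3 − 8·7^2 = 294).
min ATC = 294/7 + 34 − 8·7 + 7^2 = $69. That is the break-even price.
Between these two prices the firm operates at a loss; above $69 it earns a profit.

Shutdown price = $18; break-even price = $69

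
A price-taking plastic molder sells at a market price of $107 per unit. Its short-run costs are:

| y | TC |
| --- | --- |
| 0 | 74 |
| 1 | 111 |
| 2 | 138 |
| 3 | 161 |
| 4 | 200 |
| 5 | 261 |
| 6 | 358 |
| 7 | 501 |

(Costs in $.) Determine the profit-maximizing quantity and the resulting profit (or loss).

Compute π = P·y − TC at each output: y=0: -74; y=1: -4; y=2: 76; y=3: 160; y=4: 228; y=5: 274; y=6: 284; y=7: 248.
Profit is maximized at y = 6. AVC there is 284/6 = $47.33 ≤ P, so producing beats shutting down (which would give -$74).

y = 6; profit = $284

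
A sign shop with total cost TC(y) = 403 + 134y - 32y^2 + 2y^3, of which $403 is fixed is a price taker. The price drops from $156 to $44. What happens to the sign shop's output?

Output falls from 11 to 9

AVC = 134 - 32y + 2y^2, minimized at y = 8 where min AVC = $6. MC = 134 - 64y + 6y^2.
With P = $156 above the shutdown price, P = MC gives y = 11.
At P = $44 ≥ min AVC, set P = MC: y = 9. The firm stays open but cuts output.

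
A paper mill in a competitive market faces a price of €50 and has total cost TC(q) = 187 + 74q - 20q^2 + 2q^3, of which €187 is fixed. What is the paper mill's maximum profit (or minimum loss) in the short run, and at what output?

Profit = -€43 at q = 6

AVC = 74 - 20q + 2q^2 has its minimum €24 at q = 5; price €50 clears that bar, so the firm operates.
MC = 74 - 40q + 6q^2. Setting P = MC and taking the root on the rising branch gives q* = 6.
TR = 50·6 = 300. TC = 187 + 156 = 343. Profit = 300 − 343 = -€43.
Shutting down would mean losing the fixed cost of €187, so operating at a loss of €43 is better by €144.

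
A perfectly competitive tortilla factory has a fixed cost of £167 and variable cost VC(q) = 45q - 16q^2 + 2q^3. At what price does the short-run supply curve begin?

£13 per unit

Short-run supply begins at min AVC. From VC = 45q - 16q^2 + 2q^3, AVC = 45 - 16q + 2q^2.
At the minimum of AVC, MC = AVC. MC = 45 - 32q + 6q^2; setting MC = AVC gives 4q^2 - 16q = 0, so q = 4. min AVC = 13.
So the shutdown price is £13.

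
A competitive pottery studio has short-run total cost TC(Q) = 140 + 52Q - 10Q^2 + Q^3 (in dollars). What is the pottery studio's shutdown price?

$27 per unit

The shutdown price is the minimum of AVC. VC = 52Q - 10Q^2 + Q^3, so AVC = 52 - 10Q + Q^2.
dAVC/dQ = -10 + 2Q = 0 gives Q = 5. min AVC = 52 - 10·5 + 5^2 = 27.
So the shutdown price is $27.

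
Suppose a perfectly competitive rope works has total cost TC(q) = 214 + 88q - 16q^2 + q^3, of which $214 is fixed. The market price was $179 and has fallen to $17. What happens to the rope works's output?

AVC = 88 - 16q + q^2, minimized at q = 8 where min AVC = $24. MC = 88 - 32q + 3q^2.
With P = $179 above the shutdown price, P = MC gives q = 13.
At P = $17 < min AVC = $24, price no longer covers variable cost at any output, so the firm shuts down: q = 0.

Output falls from 13 to 0 (the firm shuts down)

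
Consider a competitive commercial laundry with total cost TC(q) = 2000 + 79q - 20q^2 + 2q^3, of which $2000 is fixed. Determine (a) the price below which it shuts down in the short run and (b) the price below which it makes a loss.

Shutdown price = $29; break-even price = $279

Shutdown price = min AVC. AVC = 79 - 20q + 2q^2, with vertex at q = 5 and minimum $29.
ATC = 2000/q + 79 - 20q + 2q^2. Setting dATC/dq = −2000/q^2 − 20 + 4q = 0 gives q = 10 (since 4·10^3 − 20·10^2 = 2000).
min ATC = 2000/10 + 79 − 20·10 + 2·10^2 = $279. That is the break-even price.
Between these two prices the firm operates at a loss; above $279 it earns a profit.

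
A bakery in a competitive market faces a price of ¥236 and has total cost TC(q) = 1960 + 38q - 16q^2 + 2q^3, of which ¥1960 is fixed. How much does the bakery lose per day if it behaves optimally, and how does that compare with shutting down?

Profit = -¥340 at q = 9

AVC = 38 - 16q + 2q^2; min AVC = ¥6 at q = 4. Since P = ¥236 ≥ min AVC, the firm produces.
With MC = 38 - 32q + 6q^2, P = MC on the upward-sloping part at q* = 9.
TR = 236·9 = 2124. TC = 1960 + 504 = 2464. Profit = 2124 − 2464 = -¥340.
That loss of ¥340 beats the ¥1960 the firm would lose by shutting down; producing recovers ¥1620 of fixed cost.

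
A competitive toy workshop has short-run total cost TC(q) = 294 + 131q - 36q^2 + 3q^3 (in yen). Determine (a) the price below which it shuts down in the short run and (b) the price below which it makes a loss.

AVC = 131 - 36q + 3q^2; minimized at q = 6, giving min AVC = ¥23. That is the shutdown price.
ATC = 294/q + 131 - 36q + 3q^2. Setting dATC/dq = −294/q^2 − 36 + 6q = 0 gives q = 7 (since 6·7^3 − 36·7^2 = 294).
min ATC = 294/7 + 131 − 36·7 + 3·7^2 = ¥68. That is the break-even price.
Between these two prices the firm operates at a loss; above ¥68 it earns a profit.

Shutdown price = ¥23; break-even price = ¥68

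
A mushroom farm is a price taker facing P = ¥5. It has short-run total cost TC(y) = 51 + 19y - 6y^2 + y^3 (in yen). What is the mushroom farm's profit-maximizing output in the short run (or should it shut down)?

Shut down

Variable cost is VC = 19y - 6y^2 + y^3, so AVC = VC/y = 19 - 6y + y^2 and MC = dTC/dy = 19 - 12y + 3y^2.
AVC is minimized where dAVC/dy = -6 + 2y = 0, at y = 3; min AVC = 19 - 6·3 + 3^2 = ¥10.
With P < min AVC (¥5 < ¥10), every unit sold adds to the loss.
Best response: produce nothing and absorb the ¥51 fixed cost.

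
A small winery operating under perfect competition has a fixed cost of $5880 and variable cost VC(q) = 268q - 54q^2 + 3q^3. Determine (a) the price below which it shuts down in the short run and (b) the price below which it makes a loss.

Shutdown price = $25; break-even price = $520

AVC = 268 - 54q + 3q^2; minimized at q = 9, giving min AVC = $25. That is the shutdown price.
ATC = 5880/q + 268 - 54q + 3q^2. Setting dATC/dq = −5880/q^2 − 54 + 6q = 0 gives q = 14 (since 6·14^3 − 54·14^2 = 5880).
min ATC = 5880/14 + 268 − 54·14 + 3·14^2 = $520. That is the break-even price.
For $25 ≤ P < $520 the firm produces at a loss; below $25 it shuts down.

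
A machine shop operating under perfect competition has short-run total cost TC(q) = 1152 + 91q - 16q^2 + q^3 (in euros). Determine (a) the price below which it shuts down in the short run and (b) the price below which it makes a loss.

Shutdown price = €27; break-even price = €139

AVC = 91 - 16q + q^2; minimized at q = 8, giving min AVC = €27. That is the shutdown price.
ATC = 1152/q + 91 - 16q + q^2. Setting dATC/dq = −1152/q^2 − 16 + 2q = 0 gives q = 12 (since 2·12^3 − 16·12^2 = 1152).
min ATC = 1152/12 + 91 − 16·12 + 12^2 = €139. That is the break-even price.
For €27 ≤ P < €139 the firm produces at a loss; below €27 it shuts down.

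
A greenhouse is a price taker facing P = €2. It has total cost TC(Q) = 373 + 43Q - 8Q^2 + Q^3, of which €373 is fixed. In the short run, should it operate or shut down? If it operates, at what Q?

Shut down

Strip out fixed cost: VC = 43Q - 8Q^2 + Q^3. Then AVC = 43 - 8Q + Q^2 and MC = 43 - 16Q + 3Q^2.
The AVC parabola has its vertex at Q = 8/2 = 4, where AVC = 43 - 8·4 + 4^2 = €27.
Since P = €2 < min AVC = €27, price fails to cover variable cost at any output.
Best response: produce nothing and absorb the €373 fixed cost.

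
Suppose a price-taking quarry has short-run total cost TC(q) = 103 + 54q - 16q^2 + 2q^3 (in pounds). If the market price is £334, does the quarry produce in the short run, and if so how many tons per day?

From TC, MC = TC'(q) = 54 - 32q + 6q^2 and AVC = VC/q = 54 - 16q + 2q^2.
AVC is minimized where dAVC/dq = -16 + 4q = 0, at q = 4; min AVC = 54 - 16·4 + 2·4^2 = £22.
P = £334 exceeds min AVC = £22, so the firm stays open.
Set P = MC: 334 = 54 - 32q + 6q^2 → -280 - 32q + 6q^2 = 0. The roots are q = -14/3 and q = 10; the profit-maximizing output is on the rising part of MC, so q* = 10.
Check: AVC at q = 10 is £94 ≤ P, so revenue covers variable cost.
Profit = P·q − TC = 334·10 − 1043 = £2297.

Produce at q = 10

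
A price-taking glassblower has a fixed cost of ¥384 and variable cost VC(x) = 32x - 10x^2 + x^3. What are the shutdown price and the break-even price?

Shutdown price = ¥7; break-even price = ¥64

AVC = 32 - 10x + x^2; minimized at x = 5, giving min AVC = ¥7. That is the shutdown price.
ATC = 384/x + 32 - 10x + x^2. Setting dATC/dx = −384/x^2 − 10 + 2x = 0 gives x = 8 (since 2·8^3 − 10·8^2 = 384).
min ATC = 384/8 + 32 − 10·8 + 8^2 = ¥64. That is the break-even price.
Between these two prices the firm operates at a loss; above ¥64 it earns a profit.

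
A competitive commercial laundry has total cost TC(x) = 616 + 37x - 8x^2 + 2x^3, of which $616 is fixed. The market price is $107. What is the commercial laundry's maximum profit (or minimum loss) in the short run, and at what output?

Profit = -$316 at x = 5

AVC = 37 - 8x + 2x^2; min AVC = $29 at x = 2. Since P = $107 ≥ min AVC, the firm produces.
MC = 37 - 16x + 6x^2. Setting P = MC and taking the root on the rising branch gives x* = 5.
TR = 107·5 = 535. TC = 616 + 235 = 851. Profit = 535 − 851 = -$316.
By producing, the firm covers all variable cost plus $300 of fixed cost; shutting down would lose the full $616.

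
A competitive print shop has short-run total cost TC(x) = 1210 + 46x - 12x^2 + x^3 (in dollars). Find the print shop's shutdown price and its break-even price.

Shutdown price = min AVC. AVC = 46 - 12x + x^2, with vertex at x = 6 and minimum $10.
ATC = 1210/x + 46 - 12x + x^2. Setting dATC/dx = −1210/x^2 − 12 + 2x = 0 gives x = 11 (since 2·11^3 − 12·11^2 = 1210).
min ATC = 1210/11 + 46 − 12·11 + 11^2 = $145. That is the break-even price.
For $10 ≤ P < $145 the firm produces at a loss; below $10 it shuts down.

Shutdown price = $10; break-even price = $145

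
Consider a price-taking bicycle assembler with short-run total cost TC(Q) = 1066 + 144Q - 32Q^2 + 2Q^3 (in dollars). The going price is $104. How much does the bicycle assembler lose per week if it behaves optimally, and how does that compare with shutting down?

AVC = 144 - 32Q + 2Q^2; min AVC = $16 at Q = 8. Since P = $104 ≥ min AVC, the firm produces.
With MC = 144 - 64Q + 6Q^2, P = MC on the upward-sloping part at Q* = 10.
TR = 104·10 = 1040. TC = 1066 + 240 = 1306. Profit = 1040 − 1306 = -$266.
By producing, the firm covers all variable cost plus $800 of fixed cost; shutting down would lose the full $1066.

Profit = -$266 at Q = 10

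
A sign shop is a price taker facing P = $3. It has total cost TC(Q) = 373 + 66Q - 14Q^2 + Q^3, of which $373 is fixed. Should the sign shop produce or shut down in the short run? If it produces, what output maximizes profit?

Shut down

Variable cost is VC = 66Q - 14Q^2 + Q^3, so AVC = VC/Q = 66 - 14Q + Q^2 and MC = dTC/dQ = 66 - 28Q + 3Q^2.
The AVC parabola has its vertex at Q = 14/2 = 7, where AVC = 66 - 14·7 + 7^2 = $17.
P = $3 lies below min AVC = $17; no output level covers variable cost.
Shutting down limits the loss to fixed cost, $373.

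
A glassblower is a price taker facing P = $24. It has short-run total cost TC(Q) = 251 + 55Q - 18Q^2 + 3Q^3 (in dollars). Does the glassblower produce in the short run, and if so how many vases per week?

From TC, MC = TC'(Q) = 55 - 36Q + 9Q^2 and AVC = VC/Q = 55 - 18Q + 3Q^2.
AVC is minimized where dAVC/dQ = -18 + 6Q = 0, at Q = 3; min AVC = 55 - 18·3 + 3·3^2 = $28.
Since P = $24 < min AVC = $28, price fails to cover variable cost at any output.
The firm minimizes its loss by shutting down and losing only its fixed cost of $251.

Shut down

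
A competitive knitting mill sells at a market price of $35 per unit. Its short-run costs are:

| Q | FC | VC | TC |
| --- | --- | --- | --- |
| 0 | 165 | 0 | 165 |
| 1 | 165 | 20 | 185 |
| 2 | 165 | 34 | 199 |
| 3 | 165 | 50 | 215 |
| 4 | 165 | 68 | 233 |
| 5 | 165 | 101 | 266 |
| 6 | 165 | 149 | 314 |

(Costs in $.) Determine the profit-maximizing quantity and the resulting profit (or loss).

Tabulate TR − TC: Q=0: -165; Q=1: -150; Q=2: -129; Q=3: -110; Q=4: -93; Q=5: -91; Q=6: -104.
Profit is maximized at Q = 5. AVC there is 101/5 = $20.20 ≤ P, so producing beats shutting down (which would give -$165).

Q = 5; profit = -$91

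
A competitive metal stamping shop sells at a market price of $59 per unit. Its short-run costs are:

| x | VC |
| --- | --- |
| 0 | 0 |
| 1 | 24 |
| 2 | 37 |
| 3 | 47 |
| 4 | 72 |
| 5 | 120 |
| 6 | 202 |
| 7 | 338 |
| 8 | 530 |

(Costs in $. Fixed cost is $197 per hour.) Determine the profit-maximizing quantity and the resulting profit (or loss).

Tabulate TR − TC: x=0: -197; x=1: -162; x=2: -116; x=3: -67; x=4: -33; x=5: -22; x=6: -45; x=7: -122; x=8: -255.
Profit is maximized at x = 5. AVC there is 120/5 = $24 ≤ P, so producing beats shutting down (which would give -$197).

x = 5; profit = -$22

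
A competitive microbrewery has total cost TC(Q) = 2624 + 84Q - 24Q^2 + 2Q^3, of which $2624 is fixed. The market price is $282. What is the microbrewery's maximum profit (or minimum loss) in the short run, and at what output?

Profit = -$204 at Q = 11

AVC = 84 - 24Q + 2Q^2; min AVC = $12 at Q = 6. Since P = $282 ≥ min AVC, the firm produces.
With MC = 84 - 48Q + 6Q^2, P = MC on the upward-sloping part at Q* = 11.
TR = 282·11 = 3102. TC = 2624 + 682 = 3306. Profit = 3102 − 3306 = -$204.
By producing, the firm covers all variable cost plus $2420 of fixed cost; shutting down would lose the full $2624.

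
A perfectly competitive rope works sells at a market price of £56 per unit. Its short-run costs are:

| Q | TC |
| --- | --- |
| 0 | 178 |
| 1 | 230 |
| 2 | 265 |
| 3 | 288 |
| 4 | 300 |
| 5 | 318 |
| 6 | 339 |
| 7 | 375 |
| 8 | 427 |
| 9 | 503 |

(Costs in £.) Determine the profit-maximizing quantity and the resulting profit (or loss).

Tabulate TR − TC: Q=0: -178; Q=1: -174; Q=2: -153; Q=3: -120; Q=4: -76; Q=5: -38; Q=6: -3; Q=7: 17; Q=8: 21; Q=9: 1.
Profit is maximized at Q = 8. AVC there is 249/8 = £31.12 ≤ P, so producing beats shutting down (which would give -£178).

Q = 8; profit = £21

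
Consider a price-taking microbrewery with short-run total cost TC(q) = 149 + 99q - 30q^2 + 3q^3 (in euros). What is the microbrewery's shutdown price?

The shutdown price is the minimum of AVC. VC = 99q - 30q^2 + 3q^3, so AVC = 99 - 30q + 3q^2.
dAVC/dq = -30 + 6q = 0 gives q = 5. min AVC = 99 - 30·5 + 3·5^2 = 24.
The firm shuts down for any P below €24.

€24 per unit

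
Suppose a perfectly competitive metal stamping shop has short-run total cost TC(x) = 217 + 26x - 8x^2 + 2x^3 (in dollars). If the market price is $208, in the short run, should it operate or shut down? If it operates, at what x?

Produce at x = 7

From TC, MC = TC'(x) = 26 - 16x + 6x^2 and AVC = VC/x = 26 - 8x + 2x^2.
AVC hits its minimum where MC = AVC, at x = 2, giving min AVC = 26 - 8·2 + 2·2^2 = $18.
Since P = $208 ≥ min AVC = $18, price covers variable cost and the firm should produce.
Solving P = MC: -182 - 16x + 6x^2 = 0 ⇒ x = -13/3 or 7. On the upward-sloping branch, x* = 7.
Check: AVC at x = 7 is $68 ≤ P, so revenue covers variable cost.
Profit = P·x − TC = 208·7 − 693 = $763.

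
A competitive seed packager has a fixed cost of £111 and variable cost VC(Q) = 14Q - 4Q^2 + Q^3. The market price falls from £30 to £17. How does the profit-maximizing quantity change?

Output falls from 4 to 3

AVC = 14 - 4Q + Q^2, minimized at Q = 2 where min AVC = £10. MC = 14 - 8Q + 3Q^2.
With P = £30 above the shutdown price, P = MC gives Q = 4.
At P = £17 ≥ min AVC, set P = MC: Q = 3. The firm stays open but cuts output.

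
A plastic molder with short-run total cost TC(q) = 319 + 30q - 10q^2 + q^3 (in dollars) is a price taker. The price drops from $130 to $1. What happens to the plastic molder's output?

Output falls from 10 to 0 (the firm shuts down)

MC = 30 - 20q + 3q^2; the shutdown threshold is min AVC = $5 (at q = 5).
At P = $130 ≥ min AVC, set P = MC on the rising branch: q = 10.
At P = $1 < min AVC = $5, price no longer covers variable cost at any output, so the firm shuts down: q = 0.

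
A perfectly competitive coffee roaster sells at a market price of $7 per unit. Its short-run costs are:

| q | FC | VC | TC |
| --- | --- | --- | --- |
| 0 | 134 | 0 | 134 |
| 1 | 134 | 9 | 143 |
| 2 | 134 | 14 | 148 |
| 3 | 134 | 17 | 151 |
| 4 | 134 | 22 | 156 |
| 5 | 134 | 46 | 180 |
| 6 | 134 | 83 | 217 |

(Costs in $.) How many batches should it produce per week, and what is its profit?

q = 4; profit = -$128

Tabulate TR − TC: q=0: -134; q=1: -136; q=2: -134; q=3: -130; q=4: -128; q=5: -145; q=6: -175.
Profit is maximized at q = 4. AVC there is 22/4 = $5.50 ≤ P, so producing beats shutting down (which would give -$134).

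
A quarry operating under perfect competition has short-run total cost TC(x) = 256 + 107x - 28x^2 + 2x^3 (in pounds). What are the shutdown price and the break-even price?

Shutdown price = £9; break-even price = £43

Shutdown price = min AVC. AVC = 107 - 28x + 2x^2, with vertex at x = 7 and minimum £9.
ATC = 256/x + 107 - 28x + 2x^2. Setting dATC/dx = −256/x^2 − 28 + 4x = 0 gives x = 8 (since 4·8^3 − 28·8^2 = 256).
min ATC = 256/8 + 107 − 28·8 + 2·8^2 = £43. That is the break-even price.
Between these two prices the firm operates at a loss; above £43 it earns a profit.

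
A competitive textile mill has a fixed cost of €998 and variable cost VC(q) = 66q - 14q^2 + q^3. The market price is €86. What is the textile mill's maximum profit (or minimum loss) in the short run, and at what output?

Profit = -€398 at q = 10

AVC = 66 - 14q + q^2 has its minimum €17 at q = 7; price €86 clears that bar, so the firm operates.
With MC = 66 - 28q + 3q^2, P = MC on the upward-sloping part at q* = 10.
TR = 86·10 = 860. TC = 998 + 260 = 1258. Profit = 860 − 1258 = -€398.
By producing, the firm covers all variable cost plus €600 of fixed cost; shutting down would lose the full €998.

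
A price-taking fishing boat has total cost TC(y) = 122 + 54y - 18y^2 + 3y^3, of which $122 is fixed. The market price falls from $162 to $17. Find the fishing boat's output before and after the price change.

AVC = 54 - 18y + 3y^2, minimized at y = 3 where min AVC = $27. MC = 54 - 36y + 9y^2.
With P = $162 above the shutdown price, P = MC gives y = 6.
At P = $17 < min AVC = $27, price no longer covers variable cost at any output, so the firm shuts down: y = 0.

Output falls from 6 to 0 (the firm shuts down)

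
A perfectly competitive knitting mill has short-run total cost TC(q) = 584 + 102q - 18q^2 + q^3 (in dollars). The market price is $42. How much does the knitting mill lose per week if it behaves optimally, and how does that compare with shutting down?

AVC = 102 - 18q + q^2; min AVC = $21 at q = 9. Since P = $42 ≥ min AVC, the firm produces.
MC = 102 - 36q + 3q^2. Setting P = MC and taking the root on the rising branch gives q* = 10.
TR = 42·10 = 420. TC = 584 + 220 = 804. Profit = 420 − 804 = -$384.
By producing, the firm covers all variable cost plus $200 of fixed cost; shutting down would lose the full $584.

Profit = -$384 at q = 10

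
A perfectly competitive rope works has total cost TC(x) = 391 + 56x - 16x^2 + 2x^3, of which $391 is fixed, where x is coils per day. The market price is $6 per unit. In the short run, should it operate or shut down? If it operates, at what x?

Shut down

Variable cost is VC = 56x - 16x^2 + 2x^3, so AVC = VC/x = 56 - 16x + 2x^2 and MC = dTC/dx = 56 - 32x + 6x^2.
AVC is minimized where dAVC/dx = -16 + 4x = 0, at x = 4; min AVC = 56 - 16·4 + 2·4^2 = $24.
Since P = $6 < min AVC = $24, price fails to cover variable cost at any output.
The firm minimizes its loss by shutting down and losing only its fixed cost of $391.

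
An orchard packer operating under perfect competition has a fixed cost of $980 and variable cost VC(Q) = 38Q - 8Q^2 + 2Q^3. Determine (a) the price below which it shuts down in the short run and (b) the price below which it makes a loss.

Shutdown price = $30; break-even price = $220

AVC = 38 - 8Q + 2Q^2; minimized at Q = 2, giving min AVC = $30. That is the shutdown price.
ATC = 980/Q + 38 - 8Q + 2Q^2. Setting dATC/dQ = −980/Q^2 − 8 + 4Q = 0 gives Q = 7 (since 4·7^3 − 8·7^2 = 980).
min ATC = 980/7 + 38 − 8·7 + 2·7^2 = $220. That is the break-even price.
For $30 ≤ P < $220 the firm produces at a loss; below $30 it shuts down.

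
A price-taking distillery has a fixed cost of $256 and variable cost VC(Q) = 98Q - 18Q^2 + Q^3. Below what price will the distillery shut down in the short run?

$17 per unit

The firm shuts down when price falls below the minimum of average variable cost. AVC = VC/Q = 98 - 18Q + Q^2.
dAVC/dQ = -18 + 2Q = 0 gives Q = 9. min AVC = 98 - 18·9 + 9^2 = 17.
So the shutdown price is $17.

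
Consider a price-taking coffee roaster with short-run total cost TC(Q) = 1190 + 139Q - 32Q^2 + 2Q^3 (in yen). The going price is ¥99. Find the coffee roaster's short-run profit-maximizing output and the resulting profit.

AVC = 139 - 32Q + 2Q^2 has its minimum ¥11 at Q = 8; price ¥99 clears that bar, so the firm operates.
With MC = 139 - 64Q + 6Q^2, P = MC on the upward-sloping part at Q* = 10.
TR = 99·10 = 990. TC = 1190 + 190 = 1380. Profit = 990 − 1380 = -¥390.
That loss of ¥390 beats the ¥1190 the firm would lose by shutting down; producing recovers ¥800 of fixed cost.

Profit = -¥390 at Q = 10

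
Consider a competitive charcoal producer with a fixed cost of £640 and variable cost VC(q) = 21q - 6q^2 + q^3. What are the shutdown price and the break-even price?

Shutdown price = min AVC. AVC = 21 - 6q + q^2, with vertex at q = 3 and minimum £12.
ATC = 640/q + 21 - 6q + q^2. Setting dATC/dq = −640/q^2 − 6 + 2q = 0 gives q = 8 (since 2·8^3 − 6·8^2 = 640).
min ATC = 640/8 + 21 − 6·8 + 8^2 = £117. That is the break-even price.
Between these two prices the firm operates at a loss; above £117 it earns a profit.

Shutdown price = £12; break-even price = £117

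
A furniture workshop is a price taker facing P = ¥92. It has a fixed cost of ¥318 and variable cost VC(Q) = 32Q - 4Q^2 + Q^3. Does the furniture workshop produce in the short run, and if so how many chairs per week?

Variable cost is VC = 32Q - 4Q^2 + Q^3, so AVC = VC/Q = 32 - 4Q + Q^2 and MC = dTC/dQ = 32 - 8Q + 3Q^2.
The AVC parabola has its vertex at Q = 4/2 = 2, where AVC = 32 - 4·2 + 2^2 = ¥28.
P = ¥92 exceeds min AVC = ¥28, so the firm stays open.
P = MC gives -60 - 8Q + 3Q^2 = 0, with roots -10/3 and 6. Take the larger (rising MC): Q* = 6.
Check: AVC at Q = 6 is ¥44 ≤ P, so revenue covers variable cost.
Profit = P·Q − TC = 92·6 − 582 = -¥30, a loss, but smaller than the ¥318 fixed cost the firm would lose by shutting down.

Produce at Q = 6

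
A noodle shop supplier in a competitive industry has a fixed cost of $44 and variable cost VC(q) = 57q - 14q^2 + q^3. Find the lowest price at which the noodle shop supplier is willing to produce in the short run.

The firm shuts down when price falls below the minimum of average variable cost. AVC = VC/q = 57 - 14q + q^2.
dAVC/dq = -14 + 2q = 0 gives q = 7. min AVC = 57 - 14·7 + 7^2 = 8.
The firm shuts down for any P below $8.

$8 per unit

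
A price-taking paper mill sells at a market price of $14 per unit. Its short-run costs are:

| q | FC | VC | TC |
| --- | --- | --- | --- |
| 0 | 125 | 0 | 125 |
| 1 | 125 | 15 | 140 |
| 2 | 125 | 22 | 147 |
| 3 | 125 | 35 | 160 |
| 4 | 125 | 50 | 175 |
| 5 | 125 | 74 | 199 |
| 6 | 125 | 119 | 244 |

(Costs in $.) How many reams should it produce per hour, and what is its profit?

q = 3; profit = -$118

Tabulate TR − TC: q=0: -125; q=1: -126; q=2: -119; q=3: -118; q=4: -119; q=5: -129; q=6: -160.
Profit is maximized at q = 3. AVC there is 35/3 = $11.67 ≤ P, so producing beats shutting down (which would give -$125).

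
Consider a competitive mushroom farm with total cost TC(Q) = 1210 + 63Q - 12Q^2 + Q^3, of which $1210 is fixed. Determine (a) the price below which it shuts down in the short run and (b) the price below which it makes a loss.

Shutdown price = $27; break-even price = $162

Shutdown price = min AVC. AVC = 63 - 12Q + Q^2, with vertex at Q = 6 and minimum $27.
ATC = 1210/Q + 63 - 12Q + Q^2. Setting dATC/dQ = −1210/Q^2 − 12 + 2Q = 0 gives Q = 11 (since 2·11^3 − 12·11^2 = 1210).
min ATC = 1210/11 + 63 − 12·11 + 11^2 = $162. That is the break-even price.
For $27 ≤ P < $162 the firm produces at a loss; below $27 it shuts down.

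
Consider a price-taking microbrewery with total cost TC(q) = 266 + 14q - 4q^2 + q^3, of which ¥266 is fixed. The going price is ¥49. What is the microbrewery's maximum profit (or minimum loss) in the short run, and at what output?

AVC = 14 - 4q + q^2; min AVC = ¥10 at q = 2. Since P = ¥49 ≥ min AVC, the firm produces.
MC = 14 - 8q + 3q^2. Setting P = MC and taking the root on the rising branch gives q* = 5.
TR = 49·5 = 245. TC = 266 + 95 = 361. Profit = 245 − 361 = -¥116.
By producing, the firm covers all variable cost plus ¥150 of fixed cost; shutting down would lose the full ¥266.

Profit = -¥116 at q = 5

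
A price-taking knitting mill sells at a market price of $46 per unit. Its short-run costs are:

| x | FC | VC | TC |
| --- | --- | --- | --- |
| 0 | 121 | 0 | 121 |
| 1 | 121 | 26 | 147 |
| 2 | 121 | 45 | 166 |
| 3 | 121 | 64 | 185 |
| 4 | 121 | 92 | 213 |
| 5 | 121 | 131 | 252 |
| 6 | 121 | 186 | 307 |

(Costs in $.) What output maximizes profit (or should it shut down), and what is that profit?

x = 5; profit = -$22

Compute π = P·x − TC at each output: x=0: -121; x=1: -101; x=2: -74; x=3: -47; x=4: -29; x=5: -22; x=6: -31.
Profit is maximized at x = 5. AVC there is 131/5 = $26.20 ≤ P, so producing beats shutting down (which would give -$121).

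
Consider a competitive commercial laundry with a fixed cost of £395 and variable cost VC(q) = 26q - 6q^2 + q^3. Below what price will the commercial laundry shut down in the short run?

£17 per unit

The shutdown price is the minimum of AVC. VC = 26q - 6q^2 + q^3, so AVC = 26 - 6q + q^2.
dAVC/dq = -6 + 2q = 0 gives q = 3. min AVC = 26 - 6·3 + 3^2 = 17.
So the shutdown price is £17.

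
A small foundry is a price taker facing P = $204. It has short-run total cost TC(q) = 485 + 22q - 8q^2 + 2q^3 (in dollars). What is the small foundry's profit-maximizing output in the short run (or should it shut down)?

Produce at q = 7

Variable cost is VC = 22q - 8q^2 + 2q^3, so AVC = VC/q = 22 - 8q + 2q^2 and MC = dTC/dq = 22 - 16q + 6q^2.
AVC is minimized where dAVC/dq = -8 + 4q = 0, at q = 2; min AVC = 22 - 8·2 + 2·2^2 = $14.
Because $204 ≥ $14, revenue can cover variable cost; the firm operates.
Set P = MC: 204 = 22 - 16q + 6q^2 → -182 - 16q + 6q^2 = 0. The roots are q = -13/3 and q = 7; the profit-maximizing output is on the rising part of MC, so q* = 7.
Check: AVC at q = 7 is $64 ≤ P, so revenue covers variable cost.
Profit = P·q − TC = 204·7 − 933 = $495.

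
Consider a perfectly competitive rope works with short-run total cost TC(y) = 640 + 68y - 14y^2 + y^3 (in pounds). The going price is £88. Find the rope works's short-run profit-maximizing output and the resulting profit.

AVC = 68 - 14y + y^2; min AVC = £19 at y = 7. Since P = £88 ≥ min AVC, the firm produces.
MC = 68 - 28y + 3y^2. Setting P = MC and taking the root on the rising branch gives y* = 10.
TR = 88·10 = 880. TC = 640 + 280 = 920. Profit = 880 − 920 = -£40.
By producing, the firm covers all variable cost plus £600 of fixed cost; shutting down would lose the full £640.

Profit = -£40 at y = 10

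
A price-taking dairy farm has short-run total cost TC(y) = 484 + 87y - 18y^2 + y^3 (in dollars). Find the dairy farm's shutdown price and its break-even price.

Shutdown price = min AVC. AVC = 87 - 18y + y^2, with vertex at y = 9 and minimum $6.
ATC = 484/y + 87 - 18y + y^2. Setting dATC/dy = −484/y^2 − 18 + 2y = 0 gives y = 11 (since 2·11^3 − 18·11^2 = 484).
min ATC = 484/11 + 87 − 18·11 + 11^2 = $54. That is the break-even price.
For $6 ≤ P < $54 the firm produces at a loss; below $6 it shuts down.

Shutdown price = $6; break-even price = $54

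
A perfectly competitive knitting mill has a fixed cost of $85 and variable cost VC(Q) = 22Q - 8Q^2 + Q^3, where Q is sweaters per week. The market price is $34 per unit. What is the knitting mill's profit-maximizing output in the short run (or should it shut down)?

Strip out fixed cost: VC = 22Q - 8Q^2 + Q^3. Then AVC = 22 - 8Q + Q^2 and MC = 22 - 16Q + 3Q^2.
The AVC parabola has its vertex at Q = 8/2 = 4, where AVC = 22 - 8·4 + 4^2 = $6.
Because $34 ≥ $6, revenue can cover variable cost; the firm operates.
P = MC gives -12 - 16Q + 3Q^2 = 0, with roots -2/3 and 6. Take the larger (rising MC): Q* = 6.
Check: AVC at Q = 6 is $10 ≤ P, so revenue covers variable cost.
Profit = P·Q − TC = 34·6 − 145 = $59.

Produce at Q = 6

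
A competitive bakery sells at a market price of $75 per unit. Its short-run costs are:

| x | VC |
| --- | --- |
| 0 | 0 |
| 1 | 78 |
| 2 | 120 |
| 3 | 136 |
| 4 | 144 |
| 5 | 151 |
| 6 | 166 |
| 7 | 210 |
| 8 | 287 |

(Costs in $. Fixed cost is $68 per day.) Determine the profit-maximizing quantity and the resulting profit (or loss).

x = 7; profit = $247

Tabulate TR − TC: x=0: -68; x=1: -71; x=2: -38; x=3: 21; x=4: 88; x=5: 156; x=6: 216; x=7: 247; x=8: 245.
Profit is maximized at x = 7. AVC there is 210/7 = $30 ≤ P, so producing beats shutting down (which would give -$68).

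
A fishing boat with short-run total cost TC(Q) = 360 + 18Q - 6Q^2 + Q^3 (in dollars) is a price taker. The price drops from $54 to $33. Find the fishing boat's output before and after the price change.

MC = 18 - 12Q + 3Q^2; the shutdown threshold is min AVC = $9 (at Q = 3).
With P = $54 above the shutdown price, P = MC gives Q = 6.
At P = $33 ≥ min AVC, set P = MC: Q = 5. The firm stays open but cuts output.

Output falls from 6 to 5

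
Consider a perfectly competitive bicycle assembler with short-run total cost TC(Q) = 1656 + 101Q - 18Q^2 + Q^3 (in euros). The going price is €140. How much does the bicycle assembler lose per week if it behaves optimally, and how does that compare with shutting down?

AVC = 101 - 18Q + Q^2; min AVC = €20 at Q = 9. Since P = €140 ≥ min AVC, the firm produces.
MC = 101 - 36Q + 3Q^2. Setting P = MC and taking the root on the rising branch gives Q* = 13.
TR = 140·13 = 1820. TC = 1656 + 468 = 2124. Profit = 1820 − 2124 = -€304.
By producing, the firm covers all variable cost plus €1352 of fixed cost; shutting down would lose the full €1656.

Profit = -€304 at Q = 13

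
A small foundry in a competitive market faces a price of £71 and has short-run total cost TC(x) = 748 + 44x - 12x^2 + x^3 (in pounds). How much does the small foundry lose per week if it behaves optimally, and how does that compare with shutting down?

Profit = -£262 at x = 9

AVC = 44 - 12x + x^2 has its minimum £8 at x = 6; price £71 clears that bar, so the firm operates.
MC = 44 - 24x + 3x^2. Setting P = MC and taking the root on the rising branch gives x* = 9.
TR = 71·9 = 639. TC = 748 + 153 = 901. Profit = 639 − 901 = -£262.
That loss of £262 beats the £748 the firm would lose by shutting down; producing recovers £486 of fixed cost.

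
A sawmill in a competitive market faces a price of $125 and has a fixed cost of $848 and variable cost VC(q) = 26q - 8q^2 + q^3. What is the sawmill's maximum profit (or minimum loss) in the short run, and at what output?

Profit = -$38 at q = 9

AVC = 26 - 8q + q^2; min AVC = $10 at q = 4. Since P = $125 ≥ min AVC, the firm produces.
With MC = 26 - 16q + 3q^2, P = MC on the upward-sloping part at q* = 9.
TR = 125·9 = 1125. TC = 848 + 315 = 1163. Profit = 1125 − 1163 = -$38.
That loss of $38 beats the $848 the firm would lose by shutting down; producing recovers $810 of fixed cost.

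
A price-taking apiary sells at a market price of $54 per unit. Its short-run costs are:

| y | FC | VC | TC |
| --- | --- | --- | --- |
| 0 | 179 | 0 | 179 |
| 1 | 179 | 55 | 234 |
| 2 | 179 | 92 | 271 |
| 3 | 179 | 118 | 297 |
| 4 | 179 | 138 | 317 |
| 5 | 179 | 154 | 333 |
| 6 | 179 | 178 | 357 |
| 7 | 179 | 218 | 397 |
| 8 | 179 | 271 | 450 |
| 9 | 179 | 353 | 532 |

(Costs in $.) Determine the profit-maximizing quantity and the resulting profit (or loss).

y = 8; profit = -$18

Tabulate TR − TC: y=0: -179; y=1: -180; y=2: -163; y=3: -135; y=4: -101; y=5: -63; y=6: -33; y=7: -19; y=8: -18; y=9: -46.
Profit is maximized at y = 8. AVC there is 271/8 = $33.88 ≤ P, so producing beats shutting down (which would give -$179).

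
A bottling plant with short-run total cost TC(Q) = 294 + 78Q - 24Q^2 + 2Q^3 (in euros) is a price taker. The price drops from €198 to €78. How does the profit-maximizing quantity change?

AVC = 78 - 24Q + 2Q^2, minimized at Q = 6 where min AVC = €6. MC = 78 - 48Q + 6Q^2.
With P = €198 above the shutdown price, P = MC gives Q = 10.
At P = €78 ≥ min AVC, set P = MC: Q = 8. The firm stays open but cuts output.

Output falls from 10 to 8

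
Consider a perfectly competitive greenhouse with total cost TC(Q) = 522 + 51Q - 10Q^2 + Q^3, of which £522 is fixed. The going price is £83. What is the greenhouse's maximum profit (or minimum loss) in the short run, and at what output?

Profit = -£138 at Q = 8

AVC = 51 - 10Q + Q^2 has its minimum £26 at Q = 5; price £83 clears that bar, so the firm operates.
With MC = 51 - 20Q + 3Q^2, P = MC on the upward-sloping part at Q* = 8.
TR = 83·8 = 664. TC = 522 + 280 = 802. Profit = 664 − 802 = -£138.
By producing, the firm covers all variable cost plus £384 of fixed cost; shutting down would lose the full £522.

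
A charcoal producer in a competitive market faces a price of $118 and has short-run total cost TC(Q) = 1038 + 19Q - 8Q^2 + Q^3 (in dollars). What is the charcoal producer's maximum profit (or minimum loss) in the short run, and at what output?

Profit = -$228 at Q = 9

AVC = 19 - 8Q + Q^2; min AVC = $3 at Q = 4. Since P = $118 ≥ min AVC, the firm produces.
With MC = 19 - 16Q + 3Q^2, P = MC on the upward-sloping part at Q* = 9.
TR = 118·9 = 1062. TC = 1038 + 252 = 1290. Profit = 1062 − 1290 = -$228.
Shutting down would mean losing the fixed cost of $1038, so operating at a loss of $228 is better by $810.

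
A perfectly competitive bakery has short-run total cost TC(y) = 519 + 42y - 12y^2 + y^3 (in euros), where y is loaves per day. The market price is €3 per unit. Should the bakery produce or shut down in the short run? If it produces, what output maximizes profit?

Variable cost is VC = 42y - 12y^2 + y^3, so AVC = VC/y = 42 - 12y + y^2 and MC = dTC/dy = 42 - 24y + 3y^2.
The AVC parabola has its vertex at y = 12/2 = 6, where AVC = 42 - 12·6 + 6^2 = €6.
With P < min AVC (€3 < €6), every unit sold adds to the loss.
Best response: produce nothing and absorb the €519 fixed cost.

Shut down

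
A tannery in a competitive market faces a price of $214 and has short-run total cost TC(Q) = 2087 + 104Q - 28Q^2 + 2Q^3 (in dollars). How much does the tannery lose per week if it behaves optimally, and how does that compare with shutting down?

AVC = 104 - 28Q + 2Q^2; min AVC = $6 at Q = 7. Since P = $214 ≥ min AVC, the firm produces.
MC = 104 - 56Q + 6Q^2. Setting P = MC and taking the root on the rising branch gives Q* = 11.
TR = 214·11 = 2354. TC = 2087 + 418 = 2505. Profit = 2354 − 2505 = -$151.
By producing, the firm covers all variable cost plus $1936 of fixed cost; shutting down would lose the full $2087.

Profit = -$151 at Q = 11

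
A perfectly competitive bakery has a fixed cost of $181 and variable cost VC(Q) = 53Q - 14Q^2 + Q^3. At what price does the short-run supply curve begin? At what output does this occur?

$4 per unit, at Q = 7

Short-run supply begins at min AVC. From VC = 53Q - 14Q^2 + Q^3, AVC = 53 - 14Q + Q^2.
At the minimum of AVC, MC = AVC. MC = 53 - 28Q + 3Q^2; setting MC = AVC gives 2Q^2 - 14Q = 0, so Q = 7. min AVC = 4.
For P < $4 the firm produces nothing.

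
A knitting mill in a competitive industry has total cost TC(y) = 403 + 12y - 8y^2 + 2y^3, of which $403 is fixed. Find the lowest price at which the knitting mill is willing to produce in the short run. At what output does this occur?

The shutdown price is the minimum of AVC. VC = 12y - 8y^2 + 2y^3, so AVC = 12 - 8y + 2y^2.
dAVC/dy = -8 + 4y = 0 gives y = 2. min AVC = 12 - 8·2 + 2·2^2 = 4.
So the shutdown price is $4.

$4 per unit, at y = 2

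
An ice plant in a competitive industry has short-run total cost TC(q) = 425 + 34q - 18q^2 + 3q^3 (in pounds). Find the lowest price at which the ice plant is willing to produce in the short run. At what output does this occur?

£7 per unit, at q = 3

Short-run supply begins at min AVC. From VC = 34q - 18q^2 + 3q^3, AVC = 34 - 18q + 3q^2.
At the minimum of AVC, MC = AVC. MC = 34 - 36q + 9q^2; setting MC = AVC gives 6q^2 - 18q = 0, so q = 3. min AVC = 7.
So the shutdown price is £7.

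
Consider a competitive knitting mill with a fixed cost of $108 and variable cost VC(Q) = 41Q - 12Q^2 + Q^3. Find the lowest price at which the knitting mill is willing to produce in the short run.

$5 per unit

The shutdown price is the minimum of AVC. VC = 41Q - 12Q^2 + Q^3, so AVC = 41 - 12Q + Q^2.
At the minimum of AVC, MC = AVC. MC = 41 - 24Q + 3Q^2; setting MC = AVC gives 2Q^2 - 12Q = 0, so Q = 6. min AVC = 5.
The firm shuts down for any P below $5.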